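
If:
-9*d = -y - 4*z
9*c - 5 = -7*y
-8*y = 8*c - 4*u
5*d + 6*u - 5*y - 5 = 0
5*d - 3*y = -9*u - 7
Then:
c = 62/15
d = -62/25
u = -14/15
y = -23/5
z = -443/100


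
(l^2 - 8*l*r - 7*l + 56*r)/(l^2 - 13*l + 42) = (l - 8*r)/(l - 6)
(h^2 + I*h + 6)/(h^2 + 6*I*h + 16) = (h + 3*I)/(h + 8*I)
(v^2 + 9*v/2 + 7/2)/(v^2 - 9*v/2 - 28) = (v + 1)/(v - 8)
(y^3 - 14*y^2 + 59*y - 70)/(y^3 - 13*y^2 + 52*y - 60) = (y - 7)/(y - 6)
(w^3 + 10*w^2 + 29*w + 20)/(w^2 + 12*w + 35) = (w^2 + 5*w + 4)/(w + 7)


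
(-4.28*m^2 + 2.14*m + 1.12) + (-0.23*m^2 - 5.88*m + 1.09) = -4.51*m^2 - 3.74*m + 2.21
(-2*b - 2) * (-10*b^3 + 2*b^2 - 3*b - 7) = 20*b^4 + 16*b^3 + 2*b^2 + 20*b + 14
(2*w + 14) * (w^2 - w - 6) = 2*w^3 + 12*w^2 - 26*w - 84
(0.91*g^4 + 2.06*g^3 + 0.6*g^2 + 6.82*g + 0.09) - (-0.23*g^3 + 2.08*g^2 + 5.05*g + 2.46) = 0.91*g^4 + 2.29*g^3 - 1.48*g^2 + 1.77*g - 2.37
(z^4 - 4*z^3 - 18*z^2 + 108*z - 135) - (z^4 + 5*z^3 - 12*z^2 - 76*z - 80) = -9*z^3 - 6*z^2 + 184*z - 55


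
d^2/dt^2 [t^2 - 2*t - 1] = 2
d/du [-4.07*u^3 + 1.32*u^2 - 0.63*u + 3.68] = -12.21*u^2 + 2.64*u - 0.63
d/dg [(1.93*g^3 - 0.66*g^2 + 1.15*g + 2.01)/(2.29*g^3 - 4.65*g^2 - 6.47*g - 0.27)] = (-7.4631*g^4 - 30.2412*g^3 - 5.7543*g^2 + 19.0494*g + 12.6942)/(5.2441*g^6 - 21.297*g^5 - 8.0101*g^4 + 58.9344*g^3 + 44.3719*g^2 + 3.4938*g + 0.0729)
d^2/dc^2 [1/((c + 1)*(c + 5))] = 2*((c + 1)^2 + (c + 1)*(c + 5) + (c + 5)^2)/((c + 1)^3*(c + 5)^3)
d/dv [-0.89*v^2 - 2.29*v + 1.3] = -1.78*v - 2.29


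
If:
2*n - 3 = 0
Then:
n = 3/2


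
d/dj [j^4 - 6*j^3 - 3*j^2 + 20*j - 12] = 4*j^3 - 18*j^2 - 6*j + 20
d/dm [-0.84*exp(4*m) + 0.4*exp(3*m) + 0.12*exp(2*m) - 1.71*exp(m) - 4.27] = (-3.36*exp(3*m) + 1.2*exp(2*m) + 0.24*exp(m) - 1.71)*exp(m)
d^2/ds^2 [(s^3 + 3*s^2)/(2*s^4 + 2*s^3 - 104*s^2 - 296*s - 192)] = (s^9 + 9*s^8 + 165*s^7 + 1247*s^6 + 4260*s^5 + 5364*s^4 - 4160*s^3 - 2304*s^2 + 27648*s + 27648)/(s^12 + 3*s^11 - 153*s^10 - 755*s^9 + 6780*s^8 + 53268*s^7 + 944*s^6 - 1019664*s^5 - 4082880*s^4 - 7647040*s^3 - 7746048*s^2 - 4091904*s - 884736)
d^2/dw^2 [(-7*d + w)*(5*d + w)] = 2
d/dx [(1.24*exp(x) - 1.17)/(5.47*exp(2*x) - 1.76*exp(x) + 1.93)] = (-6.7828*exp(2*x) + 12.7998*exp(x) + 0.334)*exp(x)/(29.9209*exp(4*x) - 19.2544*exp(3*x) + 24.2118*exp(2*x) - 6.7936*exp(x) + 3.7249)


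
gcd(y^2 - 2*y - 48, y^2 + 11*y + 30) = y + 6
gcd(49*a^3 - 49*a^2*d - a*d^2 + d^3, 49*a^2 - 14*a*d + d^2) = 7*a - d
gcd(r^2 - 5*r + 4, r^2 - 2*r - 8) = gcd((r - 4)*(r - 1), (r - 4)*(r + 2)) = r - 4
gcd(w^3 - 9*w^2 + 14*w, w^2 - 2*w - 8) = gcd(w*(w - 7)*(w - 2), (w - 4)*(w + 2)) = 1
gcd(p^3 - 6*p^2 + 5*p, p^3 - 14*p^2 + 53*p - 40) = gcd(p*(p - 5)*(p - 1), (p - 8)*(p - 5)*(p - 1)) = p^2 - 6*p + 5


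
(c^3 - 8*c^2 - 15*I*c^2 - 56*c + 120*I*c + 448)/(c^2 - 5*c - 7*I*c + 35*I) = (c^2 - 8*c*(1 + I) + 64*I)/(c - 5)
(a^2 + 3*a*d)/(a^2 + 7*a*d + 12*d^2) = a/(a + 4*d)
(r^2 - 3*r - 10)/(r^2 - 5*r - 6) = (-r^2 + 3*r + 10)/(-r^2 + 5*r + 6)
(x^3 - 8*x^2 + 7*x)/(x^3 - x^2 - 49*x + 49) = x/(x + 7)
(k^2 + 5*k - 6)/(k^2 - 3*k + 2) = (k + 6)/(k - 2)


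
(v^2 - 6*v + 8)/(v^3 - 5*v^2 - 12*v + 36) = (v - 4)/(v^2 - 3*v - 18)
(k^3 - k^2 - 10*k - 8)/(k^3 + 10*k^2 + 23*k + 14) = (k - 4)/(k + 7)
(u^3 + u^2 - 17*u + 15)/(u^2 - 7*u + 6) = (u^2 + 2*u - 15)/(u - 6)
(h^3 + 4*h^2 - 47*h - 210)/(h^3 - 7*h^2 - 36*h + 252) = (h + 5)/(h - 6)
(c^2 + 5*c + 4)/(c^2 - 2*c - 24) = (c + 1)/(c - 6)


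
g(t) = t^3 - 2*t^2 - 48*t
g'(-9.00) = 231.00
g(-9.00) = -459.00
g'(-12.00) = 432.00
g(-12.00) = -1440.00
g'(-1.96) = -28.64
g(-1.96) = 78.87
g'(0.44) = -49.18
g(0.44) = -21.42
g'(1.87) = -44.99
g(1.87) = -90.21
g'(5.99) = 35.68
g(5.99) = -144.36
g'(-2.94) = -10.31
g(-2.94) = 98.42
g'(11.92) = 330.58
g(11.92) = 837.34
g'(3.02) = -32.72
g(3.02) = -135.66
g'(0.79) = -49.29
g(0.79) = -38.68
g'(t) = 3*t^2 - 4*t - 48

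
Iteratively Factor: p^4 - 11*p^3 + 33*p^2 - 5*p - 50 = (p - 5)*(p^3 - 6*p^2 + 3*p + 10) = (p - 5)^2*(p^2 - p - 2) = (p - 5)^2*(p + 1)*(p - 2)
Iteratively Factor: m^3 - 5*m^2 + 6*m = (m - 3)*(m^2 - 2*m) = m*(m - 3)*(m - 2)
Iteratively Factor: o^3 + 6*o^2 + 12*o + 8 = (o + 2)*(o^2 + 4*o + 4) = (o + 2)^2*(o + 2)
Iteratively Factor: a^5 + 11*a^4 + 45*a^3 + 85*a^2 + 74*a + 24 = (a + 1)*(a^4 + 10*a^3 + 35*a^2 + 50*a + 24) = (a + 1)^2*(a^3 + 9*a^2 + 26*a + 24) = (a + 1)^2*(a + 4)*(a^2 + 5*a + 6) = (a + 1)^2*(a + 3)*(a + 4)*(a + 2)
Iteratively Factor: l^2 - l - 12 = (l + 3)*(l - 4)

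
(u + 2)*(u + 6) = u^2 + 8*u + 12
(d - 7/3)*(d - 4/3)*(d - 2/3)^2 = d^4 - 5*d^3 + 76*d^2/9 - 52*d/9 + 112/81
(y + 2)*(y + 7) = y^2 + 9*y + 14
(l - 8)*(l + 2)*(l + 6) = l^3 - 52*l - 96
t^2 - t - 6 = (t - 3)*(t + 2)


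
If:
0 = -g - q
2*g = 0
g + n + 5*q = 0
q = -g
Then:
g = 0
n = 0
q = 0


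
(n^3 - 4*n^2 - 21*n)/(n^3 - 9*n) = (n - 7)/(n - 3)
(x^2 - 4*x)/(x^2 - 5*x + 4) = x/(x - 1)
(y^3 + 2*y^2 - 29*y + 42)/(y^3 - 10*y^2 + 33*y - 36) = (y^2 + 5*y - 14)/(y^2 - 7*y + 12)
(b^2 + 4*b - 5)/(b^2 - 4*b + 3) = (b + 5)/(b - 3)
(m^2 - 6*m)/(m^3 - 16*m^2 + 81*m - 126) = m/(m^2 - 10*m + 21)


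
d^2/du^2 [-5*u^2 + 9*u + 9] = -10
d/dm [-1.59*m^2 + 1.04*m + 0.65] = 1.04 - 3.18*m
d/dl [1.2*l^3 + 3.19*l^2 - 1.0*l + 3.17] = 3.6*l^2 + 6.38*l - 1.0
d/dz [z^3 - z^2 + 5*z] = 3*z^2 - 2*z + 5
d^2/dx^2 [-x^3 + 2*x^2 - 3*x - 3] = 4 - 6*x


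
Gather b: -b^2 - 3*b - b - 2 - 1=-b^2 - 4*b - 3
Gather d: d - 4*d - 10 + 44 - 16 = 18 - 3*d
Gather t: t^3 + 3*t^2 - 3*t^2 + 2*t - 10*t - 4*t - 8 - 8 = t^3 - 12*t - 16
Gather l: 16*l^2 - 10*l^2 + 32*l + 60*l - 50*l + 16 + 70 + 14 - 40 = 6*l^2 + 42*l + 60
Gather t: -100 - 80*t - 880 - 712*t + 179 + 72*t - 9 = -720*t - 810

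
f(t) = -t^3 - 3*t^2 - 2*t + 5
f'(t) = -3*t^2 - 6*t - 2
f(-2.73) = 8.45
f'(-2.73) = -7.98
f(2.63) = -39.20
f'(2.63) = -38.53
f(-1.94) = 4.89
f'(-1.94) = -1.65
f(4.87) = -191.39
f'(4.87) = -102.37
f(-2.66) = 7.91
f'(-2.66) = -7.27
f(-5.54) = 94.04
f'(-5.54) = -60.83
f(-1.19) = 4.82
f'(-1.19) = 0.89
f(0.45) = 3.40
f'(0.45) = -5.31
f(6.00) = -331.00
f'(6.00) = -146.00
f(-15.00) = 2735.00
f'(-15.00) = -587.00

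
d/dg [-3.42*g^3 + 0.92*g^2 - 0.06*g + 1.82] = -10.26*g^2 + 1.84*g - 0.06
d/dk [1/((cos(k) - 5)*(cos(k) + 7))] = 2*(cos(k) + 1)*sin(k)/((cos(k) - 5)^2*(cos(k) + 7)^2)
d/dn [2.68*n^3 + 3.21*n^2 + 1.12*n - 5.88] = 8.04*n^2 + 6.42*n + 1.12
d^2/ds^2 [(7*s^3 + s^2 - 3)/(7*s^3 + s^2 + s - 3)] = 6*(-49*s^5 - 7*s^4 + 2*s^3 - 42*s^2 - 3*s - 1)/(343*s^9 + 147*s^8 + 168*s^7 - 398*s^6 - 102*s^5 - 132*s^4 + 172*s^3 + 18*s^2 + 27*s - 27)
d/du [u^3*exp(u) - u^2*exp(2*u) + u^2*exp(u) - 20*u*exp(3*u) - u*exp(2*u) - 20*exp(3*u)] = (u^3 - 2*u^2*exp(u) + 4*u^2 - 60*u*exp(2*u) - 4*u*exp(u) + 2*u - 80*exp(2*u) - exp(u))*exp(u)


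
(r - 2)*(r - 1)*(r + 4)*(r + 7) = r^4 + 8*r^3 - 3*r^2 - 62*r + 56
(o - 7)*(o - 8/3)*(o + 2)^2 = o^4 - 17*o^3/3 - 16*o^2 + 36*o + 224/3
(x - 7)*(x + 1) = x^2 - 6*x - 7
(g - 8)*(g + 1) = g^2 - 7*g - 8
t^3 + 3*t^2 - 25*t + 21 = (t - 3)*(t - 1)*(t + 7)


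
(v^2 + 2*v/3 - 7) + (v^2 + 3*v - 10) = 2*v^2 + 11*v/3 - 17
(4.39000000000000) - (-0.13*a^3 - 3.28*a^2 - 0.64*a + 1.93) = 0.13*a^3 + 3.28*a^2 + 0.64*a + 2.46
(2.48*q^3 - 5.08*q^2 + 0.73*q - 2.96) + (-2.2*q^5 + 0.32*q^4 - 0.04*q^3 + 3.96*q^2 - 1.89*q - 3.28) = -2.2*q^5 + 0.32*q^4 + 2.44*q^3 - 1.12*q^2 - 1.16*q - 6.24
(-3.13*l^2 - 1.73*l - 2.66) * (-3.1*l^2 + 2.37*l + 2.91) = 9.703*l^4 - 2.0551*l^3 - 4.9624*l^2 - 11.3385*l - 7.7406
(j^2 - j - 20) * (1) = j^2 - j - 20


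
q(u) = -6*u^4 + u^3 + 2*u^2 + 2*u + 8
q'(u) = -24*u^3 + 3*u^2 + 4*u + 2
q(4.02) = -1453.63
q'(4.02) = -1492.59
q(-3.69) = -1134.78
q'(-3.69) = 1233.93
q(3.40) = -724.58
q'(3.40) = -893.02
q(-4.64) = -2839.26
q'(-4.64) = 2445.57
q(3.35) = -680.93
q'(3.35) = -853.22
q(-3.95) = -1490.95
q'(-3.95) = 1512.12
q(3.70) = -1031.06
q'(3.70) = -1157.80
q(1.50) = -11.50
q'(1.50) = -66.25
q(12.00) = -122368.00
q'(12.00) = -40990.00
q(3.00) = -427.00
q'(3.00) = -607.00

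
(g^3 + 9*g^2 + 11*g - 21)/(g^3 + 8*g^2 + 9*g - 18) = (g + 7)/(g + 6)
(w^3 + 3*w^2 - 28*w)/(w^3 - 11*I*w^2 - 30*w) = (-w^2 - 3*w + 28)/(-w^2 + 11*I*w + 30)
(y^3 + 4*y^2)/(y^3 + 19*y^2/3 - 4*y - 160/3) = 3*y^2/(3*y^2 + 7*y - 40)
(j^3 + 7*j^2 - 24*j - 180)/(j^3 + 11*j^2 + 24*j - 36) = (j - 5)/(j - 1)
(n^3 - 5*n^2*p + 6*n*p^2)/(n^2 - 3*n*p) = n - 2*p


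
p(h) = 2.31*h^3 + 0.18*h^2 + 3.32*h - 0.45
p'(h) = 6.93*h^2 + 0.36*h + 3.32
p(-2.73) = -55.17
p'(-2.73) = 53.99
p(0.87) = 4.10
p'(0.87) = 8.88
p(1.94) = 23.53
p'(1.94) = 30.10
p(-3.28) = -90.92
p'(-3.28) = 76.69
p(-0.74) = -3.74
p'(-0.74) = 6.85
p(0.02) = -0.38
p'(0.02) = 3.33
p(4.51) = 230.09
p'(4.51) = 145.90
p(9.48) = 2015.25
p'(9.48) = 629.53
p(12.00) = 4056.99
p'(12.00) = 1005.56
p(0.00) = -0.45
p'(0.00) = 3.32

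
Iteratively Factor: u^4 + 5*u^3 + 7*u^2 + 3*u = (u + 3)*(u^3 + 2*u^2 + u) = (u + 1)*(u + 3)*(u^2 + u) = (u + 1)^2*(u + 3)*(u)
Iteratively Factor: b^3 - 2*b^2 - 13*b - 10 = (b - 5)*(b^2 + 3*b + 2) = (b - 5)*(b + 2)*(b + 1)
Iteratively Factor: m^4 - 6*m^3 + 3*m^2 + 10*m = (m)*(m^3 - 6*m^2 + 3*m + 10) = m*(m + 1)*(m^2 - 7*m + 10) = m*(m - 5)*(m + 1)*(m - 2)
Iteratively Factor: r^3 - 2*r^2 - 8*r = (r - 4)*(r^2 + 2*r) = r*(r - 4)*(r + 2)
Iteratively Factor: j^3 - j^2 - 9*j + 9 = (j + 3)*(j^2 - 4*j + 3) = (j - 1)*(j + 3)*(j - 3)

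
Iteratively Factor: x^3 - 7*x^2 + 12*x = (x)*(x^2 - 7*x + 12) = x*(x - 4)*(x - 3)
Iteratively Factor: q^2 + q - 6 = (q + 3)*(q - 2)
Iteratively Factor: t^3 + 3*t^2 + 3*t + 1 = (t + 1)*(t^2 + 2*t + 1) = (t + 1)^2*(t + 1)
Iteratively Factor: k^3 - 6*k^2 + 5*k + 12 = (k - 3)*(k^2 - 3*k - 4) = (k - 4)*(k - 3)*(k + 1)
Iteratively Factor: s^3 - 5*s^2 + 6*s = (s - 2)*(s^2 - 3*s) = (s - 3)*(s - 2)*(s)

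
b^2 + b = b*(b + 1)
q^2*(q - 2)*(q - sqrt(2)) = q^4 - 2*q^3 - sqrt(2)*q^3 + 2*sqrt(2)*q^2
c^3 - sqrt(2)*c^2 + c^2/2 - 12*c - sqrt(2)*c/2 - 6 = (c + 1/2)*(c - 3*sqrt(2))*(c + 2*sqrt(2))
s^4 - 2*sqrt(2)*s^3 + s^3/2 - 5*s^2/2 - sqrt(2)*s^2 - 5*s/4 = s*(s + 1/2)*(s - 5*sqrt(2)/2)*(s + sqrt(2)/2)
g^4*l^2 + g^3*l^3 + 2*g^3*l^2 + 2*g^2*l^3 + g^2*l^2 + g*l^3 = g*(g + l)*(g*l + l)^2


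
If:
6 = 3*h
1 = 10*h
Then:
No Solution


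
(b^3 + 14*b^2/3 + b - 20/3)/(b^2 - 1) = (3*b^2 + 17*b + 20)/(3*(b + 1))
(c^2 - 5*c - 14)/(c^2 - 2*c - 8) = (c - 7)/(c - 4)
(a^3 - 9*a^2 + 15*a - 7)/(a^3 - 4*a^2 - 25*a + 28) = (a - 1)/(a + 4)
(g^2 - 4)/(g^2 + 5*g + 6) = (g - 2)/(g + 3)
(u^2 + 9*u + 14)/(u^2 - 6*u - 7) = (u^2 + 9*u + 14)/(u^2 - 6*u - 7)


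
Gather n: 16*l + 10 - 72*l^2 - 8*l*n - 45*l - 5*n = -72*l^2 - 29*l + n*(-8*l - 5) + 10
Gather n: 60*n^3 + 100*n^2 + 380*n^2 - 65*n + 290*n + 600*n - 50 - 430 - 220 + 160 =60*n^3 + 480*n^2 + 825*n - 540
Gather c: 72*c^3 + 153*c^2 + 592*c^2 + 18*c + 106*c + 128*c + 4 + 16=72*c^3 + 745*c^2 + 252*c + 20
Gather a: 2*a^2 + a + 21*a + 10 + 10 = 2*a^2 + 22*a + 20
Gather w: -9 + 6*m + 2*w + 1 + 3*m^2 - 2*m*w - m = 3*m^2 + 5*m + w*(2 - 2*m) - 8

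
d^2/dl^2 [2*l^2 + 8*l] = 4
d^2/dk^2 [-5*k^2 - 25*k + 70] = -10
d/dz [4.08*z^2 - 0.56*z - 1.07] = 8.16*z - 0.56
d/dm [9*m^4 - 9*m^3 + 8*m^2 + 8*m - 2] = 36*m^3 - 27*m^2 + 16*m + 8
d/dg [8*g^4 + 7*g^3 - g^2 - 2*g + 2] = 32*g^3 + 21*g^2 - 2*g - 2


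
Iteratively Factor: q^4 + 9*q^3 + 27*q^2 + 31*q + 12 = (q + 1)*(q^3 + 8*q^2 + 19*q + 12) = (q + 1)*(q + 3)*(q^2 + 5*q + 4) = (q + 1)^2*(q + 3)*(q + 4)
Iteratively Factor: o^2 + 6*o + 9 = (o + 3)*(o + 3)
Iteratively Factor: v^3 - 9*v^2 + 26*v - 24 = (v - 3)*(v^2 - 6*v + 8) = (v - 3)*(v - 2)*(v - 4)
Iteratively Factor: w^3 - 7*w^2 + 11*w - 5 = (w - 5)*(w^2 - 2*w + 1) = (w - 5)*(w - 1)*(w - 1)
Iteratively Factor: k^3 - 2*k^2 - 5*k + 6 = (k - 3)*(k^2 + k - 2) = (k - 3)*(k + 2)*(k - 1)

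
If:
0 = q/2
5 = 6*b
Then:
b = 5/6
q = 0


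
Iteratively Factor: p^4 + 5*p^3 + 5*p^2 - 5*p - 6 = (p + 3)*(p^3 + 2*p^2 - p - 2) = (p + 2)*(p + 3)*(p^2 - 1) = (p - 1)*(p + 2)*(p + 3)*(p + 1)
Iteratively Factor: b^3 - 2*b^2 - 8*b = (b)*(b^2 - 2*b - 8) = b*(b - 4)*(b + 2)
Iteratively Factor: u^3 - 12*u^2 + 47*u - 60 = (u - 5)*(u^2 - 7*u + 12) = (u - 5)*(u - 4)*(u - 3)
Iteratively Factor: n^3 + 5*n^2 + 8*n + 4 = (n + 2)*(n^2 + 3*n + 2) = (n + 2)^2*(n + 1)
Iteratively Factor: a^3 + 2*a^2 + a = (a + 1)*(a^2 + a) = (a + 1)^2*(a)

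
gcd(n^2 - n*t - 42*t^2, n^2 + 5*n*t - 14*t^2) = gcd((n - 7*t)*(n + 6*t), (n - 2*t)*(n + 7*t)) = 1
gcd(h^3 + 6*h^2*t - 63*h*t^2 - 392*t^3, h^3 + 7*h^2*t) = h + 7*t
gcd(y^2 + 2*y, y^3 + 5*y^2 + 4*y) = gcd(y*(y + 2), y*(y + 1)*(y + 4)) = y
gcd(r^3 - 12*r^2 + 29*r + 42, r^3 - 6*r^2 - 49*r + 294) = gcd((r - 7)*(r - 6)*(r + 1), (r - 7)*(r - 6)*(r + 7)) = r^2 - 13*r + 42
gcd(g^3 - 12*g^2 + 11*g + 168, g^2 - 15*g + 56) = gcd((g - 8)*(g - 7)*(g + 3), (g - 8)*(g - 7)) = g^2 - 15*g + 56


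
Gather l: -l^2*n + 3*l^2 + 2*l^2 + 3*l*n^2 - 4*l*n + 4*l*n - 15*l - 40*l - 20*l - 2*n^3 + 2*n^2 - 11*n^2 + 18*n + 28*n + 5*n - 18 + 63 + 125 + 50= l^2*(5 - n) + l*(3*n^2 - 75) - 2*n^3 - 9*n^2 + 51*n + 220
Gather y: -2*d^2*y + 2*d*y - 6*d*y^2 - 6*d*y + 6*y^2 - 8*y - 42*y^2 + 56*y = y^2*(-6*d - 36) + y*(-2*d^2 - 4*d + 48)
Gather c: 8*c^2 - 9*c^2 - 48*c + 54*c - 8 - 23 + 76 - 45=-c^2 + 6*c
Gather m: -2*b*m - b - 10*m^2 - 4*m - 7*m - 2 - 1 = -b - 10*m^2 + m*(-2*b - 11) - 3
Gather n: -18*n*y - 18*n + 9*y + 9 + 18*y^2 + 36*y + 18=n*(-18*y - 18) + 18*y^2 + 45*y + 27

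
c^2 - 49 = (c - 7)*(c + 7)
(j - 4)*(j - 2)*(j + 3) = j^3 - 3*j^2 - 10*j + 24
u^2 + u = u*(u + 1)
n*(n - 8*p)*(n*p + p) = n^3*p - 8*n^2*p^2 + n^2*p - 8*n*p^2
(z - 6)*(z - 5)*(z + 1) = z^3 - 10*z^2 + 19*z + 30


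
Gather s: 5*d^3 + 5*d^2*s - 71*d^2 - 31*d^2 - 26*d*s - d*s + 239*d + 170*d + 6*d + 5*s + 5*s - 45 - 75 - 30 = 5*d^3 - 102*d^2 + 415*d + s*(5*d^2 - 27*d + 10) - 150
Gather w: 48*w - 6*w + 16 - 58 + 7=42*w - 35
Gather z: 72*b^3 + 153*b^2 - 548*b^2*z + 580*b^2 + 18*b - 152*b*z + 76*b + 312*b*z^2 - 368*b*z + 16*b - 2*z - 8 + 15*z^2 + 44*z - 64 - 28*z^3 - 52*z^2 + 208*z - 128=72*b^3 + 733*b^2 + 110*b - 28*z^3 + z^2*(312*b - 37) + z*(-548*b^2 - 520*b + 250) - 200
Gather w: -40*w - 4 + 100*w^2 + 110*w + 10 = 100*w^2 + 70*w + 6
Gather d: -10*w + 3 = 3 - 10*w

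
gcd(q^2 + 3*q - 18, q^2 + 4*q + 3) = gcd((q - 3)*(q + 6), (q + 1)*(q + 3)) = 1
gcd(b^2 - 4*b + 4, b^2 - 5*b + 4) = 1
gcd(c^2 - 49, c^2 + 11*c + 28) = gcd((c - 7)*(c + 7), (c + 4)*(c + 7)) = c + 7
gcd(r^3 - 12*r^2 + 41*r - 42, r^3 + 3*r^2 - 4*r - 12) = r - 2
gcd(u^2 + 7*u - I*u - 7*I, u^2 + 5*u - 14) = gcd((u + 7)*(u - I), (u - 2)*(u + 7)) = u + 7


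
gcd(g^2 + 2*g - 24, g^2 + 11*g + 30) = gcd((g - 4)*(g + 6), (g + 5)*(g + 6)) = g + 6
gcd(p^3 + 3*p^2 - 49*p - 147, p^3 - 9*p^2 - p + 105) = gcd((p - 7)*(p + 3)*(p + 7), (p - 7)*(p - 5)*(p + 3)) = p^2 - 4*p - 21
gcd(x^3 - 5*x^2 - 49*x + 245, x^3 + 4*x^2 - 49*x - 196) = x^2 - 49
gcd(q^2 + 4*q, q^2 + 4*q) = q^2 + 4*q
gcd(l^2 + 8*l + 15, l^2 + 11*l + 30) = l + 5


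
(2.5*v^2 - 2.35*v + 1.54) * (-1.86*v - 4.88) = -4.65*v^3 - 7.829*v^2 + 8.6036*v - 7.5152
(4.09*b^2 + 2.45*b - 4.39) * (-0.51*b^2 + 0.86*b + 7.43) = -2.0859*b^4 + 2.2679*b^3 + 34.7346*b^2 + 14.4281*b - 32.6177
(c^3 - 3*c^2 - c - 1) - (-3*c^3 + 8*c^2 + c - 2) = 4*c^3 - 11*c^2 - 2*c + 1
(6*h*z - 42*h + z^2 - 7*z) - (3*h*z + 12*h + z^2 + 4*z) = 3*h*z - 54*h - 11*z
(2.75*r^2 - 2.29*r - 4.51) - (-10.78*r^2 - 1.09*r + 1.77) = 13.53*r^2 - 1.2*r - 6.28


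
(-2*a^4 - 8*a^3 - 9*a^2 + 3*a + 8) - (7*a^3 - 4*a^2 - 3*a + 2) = -2*a^4 - 15*a^3 - 5*a^2 + 6*a + 6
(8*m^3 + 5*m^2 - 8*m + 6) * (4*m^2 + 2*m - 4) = 32*m^5 + 36*m^4 - 54*m^3 - 12*m^2 + 44*m - 24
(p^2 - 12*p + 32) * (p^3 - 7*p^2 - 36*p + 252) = p^5 - 19*p^4 + 80*p^3 + 460*p^2 - 4176*p + 8064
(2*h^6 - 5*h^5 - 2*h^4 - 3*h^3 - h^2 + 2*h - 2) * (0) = 0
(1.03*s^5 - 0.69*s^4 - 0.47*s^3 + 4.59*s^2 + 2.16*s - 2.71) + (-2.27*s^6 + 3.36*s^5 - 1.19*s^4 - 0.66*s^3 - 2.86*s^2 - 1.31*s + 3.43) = -2.27*s^6 + 4.39*s^5 - 1.88*s^4 - 1.13*s^3 + 1.73*s^2 + 0.85*s + 0.72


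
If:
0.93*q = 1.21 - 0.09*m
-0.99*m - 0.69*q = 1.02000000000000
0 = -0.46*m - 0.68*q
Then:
No Solution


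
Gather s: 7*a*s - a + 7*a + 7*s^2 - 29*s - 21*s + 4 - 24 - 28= 6*a + 7*s^2 + s*(7*a - 50) - 48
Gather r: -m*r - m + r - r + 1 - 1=-m*r - m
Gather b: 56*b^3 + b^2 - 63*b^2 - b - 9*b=56*b^3 - 62*b^2 - 10*b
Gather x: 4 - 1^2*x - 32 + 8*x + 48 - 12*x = 20 - 5*x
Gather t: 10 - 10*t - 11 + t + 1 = -9*t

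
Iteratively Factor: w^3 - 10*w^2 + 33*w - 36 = (w - 3)*(w^2 - 7*w + 12) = (w - 4)*(w - 3)*(w - 3)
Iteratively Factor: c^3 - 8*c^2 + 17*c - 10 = (c - 2)*(c^2 - 6*c + 5) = (c - 5)*(c - 2)*(c - 1)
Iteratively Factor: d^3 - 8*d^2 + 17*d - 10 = (d - 1)*(d^2 - 7*d + 10) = (d - 5)*(d - 1)*(d - 2)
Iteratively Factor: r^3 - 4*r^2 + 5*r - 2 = (r - 2)*(r^2 - 2*r + 1) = (r - 2)*(r - 1)*(r - 1)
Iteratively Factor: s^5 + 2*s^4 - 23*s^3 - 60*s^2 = (s)*(s^4 + 2*s^3 - 23*s^2 - 60*s) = s^2*(s^3 + 2*s^2 - 23*s - 60) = s^2*(s + 4)*(s^2 - 2*s - 15) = s^2*(s - 5)*(s + 4)*(s + 3)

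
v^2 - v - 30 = (v - 6)*(v + 5)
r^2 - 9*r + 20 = (r - 5)*(r - 4)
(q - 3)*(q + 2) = q^2 - q - 6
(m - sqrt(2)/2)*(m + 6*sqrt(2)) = m^2 + 11*sqrt(2)*m/2 - 6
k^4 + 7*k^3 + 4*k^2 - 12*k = k*(k - 1)*(k + 2)*(k + 6)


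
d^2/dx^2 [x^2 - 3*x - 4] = 2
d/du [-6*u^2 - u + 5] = -12*u - 1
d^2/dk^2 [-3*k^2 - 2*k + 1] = -6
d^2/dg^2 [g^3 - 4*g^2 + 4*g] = 6*g - 8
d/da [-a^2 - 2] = -2*a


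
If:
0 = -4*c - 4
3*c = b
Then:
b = -3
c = -1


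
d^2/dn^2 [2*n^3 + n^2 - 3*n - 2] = 12*n + 2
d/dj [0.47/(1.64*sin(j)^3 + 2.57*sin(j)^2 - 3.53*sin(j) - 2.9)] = (-2.3124*sin(j)^2 - 2.4158*sin(j) + 1.6591)*cos(j)/(1.64*sin(j)^3 + 2.57*sin(j)^2 - 3.53*sin(j) - 2.9)^2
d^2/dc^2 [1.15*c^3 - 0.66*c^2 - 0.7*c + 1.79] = 6.9*c - 1.32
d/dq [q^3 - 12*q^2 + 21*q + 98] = 3*q^2 - 24*q + 21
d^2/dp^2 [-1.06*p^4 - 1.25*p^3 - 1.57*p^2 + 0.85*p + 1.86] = -12.72*p^2 - 7.5*p - 3.14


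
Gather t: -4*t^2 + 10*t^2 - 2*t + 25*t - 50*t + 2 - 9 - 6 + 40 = 6*t^2 - 27*t + 27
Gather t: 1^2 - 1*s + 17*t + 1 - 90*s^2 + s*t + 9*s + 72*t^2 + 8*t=-90*s^2 + 8*s + 72*t^2 + t*(s + 25) + 2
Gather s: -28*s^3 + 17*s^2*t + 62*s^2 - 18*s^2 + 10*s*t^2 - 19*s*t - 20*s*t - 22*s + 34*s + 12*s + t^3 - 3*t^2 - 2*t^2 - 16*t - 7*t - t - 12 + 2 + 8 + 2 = -28*s^3 + s^2*(17*t + 44) + s*(10*t^2 - 39*t + 24) + t^3 - 5*t^2 - 24*t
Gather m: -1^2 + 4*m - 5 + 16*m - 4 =20*m - 10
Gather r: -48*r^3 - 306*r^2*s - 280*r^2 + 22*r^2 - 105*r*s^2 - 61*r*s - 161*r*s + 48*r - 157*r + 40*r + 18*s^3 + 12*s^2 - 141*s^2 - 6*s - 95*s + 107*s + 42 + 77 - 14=-48*r^3 + r^2*(-306*s - 258) + r*(-105*s^2 - 222*s - 69) + 18*s^3 - 129*s^2 + 6*s + 105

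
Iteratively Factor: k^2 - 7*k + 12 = (k - 3)*(k - 4)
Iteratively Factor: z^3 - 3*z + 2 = (z - 1)*(z^2 + z - 2) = (z - 1)^2*(z + 2)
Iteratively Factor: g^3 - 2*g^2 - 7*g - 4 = (g - 4)*(g^2 + 2*g + 1) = (g - 4)*(g + 1)*(g + 1)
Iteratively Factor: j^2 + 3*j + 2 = (j + 2)*(j + 1)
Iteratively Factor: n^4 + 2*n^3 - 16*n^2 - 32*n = (n - 4)*(n^3 + 6*n^2 + 8*n) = (n - 4)*(n + 2)*(n^2 + 4*n) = (n - 4)*(n + 2)*(n + 4)*(n)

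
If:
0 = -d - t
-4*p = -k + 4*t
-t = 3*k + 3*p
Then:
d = -t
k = 8*t/15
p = -13*t/15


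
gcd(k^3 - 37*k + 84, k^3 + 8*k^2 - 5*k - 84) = k^2 + 4*k - 21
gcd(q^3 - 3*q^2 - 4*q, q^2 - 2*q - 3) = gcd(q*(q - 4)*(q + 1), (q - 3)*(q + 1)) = q + 1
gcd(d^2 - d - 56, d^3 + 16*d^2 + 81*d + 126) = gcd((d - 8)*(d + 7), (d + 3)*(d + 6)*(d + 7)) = d + 7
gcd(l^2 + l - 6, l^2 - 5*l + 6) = l - 2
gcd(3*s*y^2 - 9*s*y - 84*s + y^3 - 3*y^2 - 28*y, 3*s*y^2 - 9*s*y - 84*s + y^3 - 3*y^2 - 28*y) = 3*s*y^2 - 9*s*y - 84*s + y^3 - 3*y^2 - 28*y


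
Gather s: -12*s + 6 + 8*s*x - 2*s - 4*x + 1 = s*(8*x - 14) - 4*x + 7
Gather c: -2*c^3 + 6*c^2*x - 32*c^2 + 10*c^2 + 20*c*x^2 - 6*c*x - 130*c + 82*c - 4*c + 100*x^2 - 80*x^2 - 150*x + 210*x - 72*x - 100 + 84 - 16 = -2*c^3 + c^2*(6*x - 22) + c*(20*x^2 - 6*x - 52) + 20*x^2 - 12*x - 32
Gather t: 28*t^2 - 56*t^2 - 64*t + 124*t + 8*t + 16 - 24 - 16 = -28*t^2 + 68*t - 24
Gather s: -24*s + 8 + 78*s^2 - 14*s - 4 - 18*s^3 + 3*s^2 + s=-18*s^3 + 81*s^2 - 37*s + 4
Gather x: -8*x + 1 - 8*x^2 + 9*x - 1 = -8*x^2 + x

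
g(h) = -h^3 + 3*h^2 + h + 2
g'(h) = -3*h^2 + 6*h + 1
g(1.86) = 7.80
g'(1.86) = 1.78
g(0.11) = 2.14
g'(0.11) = 1.62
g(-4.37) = 138.37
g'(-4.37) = -82.51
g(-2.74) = 42.35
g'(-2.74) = -37.96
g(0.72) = 3.90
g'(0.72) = 3.76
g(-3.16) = 60.35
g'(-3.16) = -47.92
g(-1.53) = 11.07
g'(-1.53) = -15.20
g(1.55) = 7.03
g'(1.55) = 3.09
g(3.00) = 5.00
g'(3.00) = -8.00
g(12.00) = -1282.00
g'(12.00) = -359.00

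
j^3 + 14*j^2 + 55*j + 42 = (j + 1)*(j + 6)*(j + 7)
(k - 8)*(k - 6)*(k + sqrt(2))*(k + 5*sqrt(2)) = k^4 - 14*k^3 + 6*sqrt(2)*k^3 - 84*sqrt(2)*k^2 + 58*k^2 - 140*k + 288*sqrt(2)*k + 480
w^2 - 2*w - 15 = (w - 5)*(w + 3)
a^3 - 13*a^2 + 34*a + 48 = (a - 8)*(a - 6)*(a + 1)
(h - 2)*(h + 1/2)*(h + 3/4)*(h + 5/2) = h^4 + 7*h^3/4 - 4*h^2 - 97*h/16 - 15/8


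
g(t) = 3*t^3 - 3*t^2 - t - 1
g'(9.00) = 674.00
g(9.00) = 1934.00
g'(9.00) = 674.00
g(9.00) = 1934.00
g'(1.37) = 7.67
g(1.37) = -0.29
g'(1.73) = 15.56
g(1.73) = 3.82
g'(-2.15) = 53.50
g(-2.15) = -42.53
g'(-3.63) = 139.37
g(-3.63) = -180.40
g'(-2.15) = 53.50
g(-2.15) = -42.53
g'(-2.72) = 81.91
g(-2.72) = -80.85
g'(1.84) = 18.43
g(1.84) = 5.69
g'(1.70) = 14.81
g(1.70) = 3.37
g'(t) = 9*t^2 - 6*t - 1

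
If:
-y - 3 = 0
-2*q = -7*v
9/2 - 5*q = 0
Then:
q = 9/10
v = 9/35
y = -3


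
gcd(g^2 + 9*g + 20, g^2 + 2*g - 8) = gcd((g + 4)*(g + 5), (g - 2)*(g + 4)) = g + 4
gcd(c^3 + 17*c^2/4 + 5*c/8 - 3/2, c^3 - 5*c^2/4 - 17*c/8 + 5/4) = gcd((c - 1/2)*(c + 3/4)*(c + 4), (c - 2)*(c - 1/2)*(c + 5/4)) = c - 1/2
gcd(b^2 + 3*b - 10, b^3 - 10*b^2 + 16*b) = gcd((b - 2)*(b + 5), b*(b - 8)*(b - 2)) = b - 2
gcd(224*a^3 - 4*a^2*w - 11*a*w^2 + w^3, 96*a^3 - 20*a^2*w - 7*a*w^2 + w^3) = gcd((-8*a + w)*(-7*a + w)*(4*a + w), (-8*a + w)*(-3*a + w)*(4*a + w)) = -32*a^2 - 4*a*w + w^2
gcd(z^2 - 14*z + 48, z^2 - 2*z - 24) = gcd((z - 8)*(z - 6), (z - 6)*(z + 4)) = z - 6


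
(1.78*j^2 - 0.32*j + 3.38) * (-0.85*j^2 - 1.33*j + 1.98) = -1.513*j^4 - 2.0954*j^3 + 1.077*j^2 - 5.129*j + 6.6924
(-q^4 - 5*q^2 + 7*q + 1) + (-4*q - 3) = -q^4 - 5*q^2 + 3*q - 2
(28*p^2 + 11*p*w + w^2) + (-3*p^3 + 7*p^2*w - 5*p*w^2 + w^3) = -3*p^3 + 7*p^2*w + 28*p^2 - 5*p*w^2 + 11*p*w + w^3 + w^2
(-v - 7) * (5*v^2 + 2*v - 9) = -5*v^3 - 37*v^2 - 5*v + 63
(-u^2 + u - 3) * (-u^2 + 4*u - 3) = u^4 - 5*u^3 + 10*u^2 - 15*u + 9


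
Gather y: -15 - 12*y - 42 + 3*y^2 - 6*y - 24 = 3*y^2 - 18*y - 81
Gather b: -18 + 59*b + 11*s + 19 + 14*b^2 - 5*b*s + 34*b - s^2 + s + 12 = 14*b^2 + b*(93 - 5*s) - s^2 + 12*s + 13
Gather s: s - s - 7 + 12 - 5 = 0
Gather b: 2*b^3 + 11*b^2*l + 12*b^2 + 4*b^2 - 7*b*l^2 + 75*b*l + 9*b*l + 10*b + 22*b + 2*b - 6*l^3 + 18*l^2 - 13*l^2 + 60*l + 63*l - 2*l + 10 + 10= 2*b^3 + b^2*(11*l + 16) + b*(-7*l^2 + 84*l + 34) - 6*l^3 + 5*l^2 + 121*l + 20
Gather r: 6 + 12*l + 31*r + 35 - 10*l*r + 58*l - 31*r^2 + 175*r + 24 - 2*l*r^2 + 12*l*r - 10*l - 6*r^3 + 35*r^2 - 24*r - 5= 60*l - 6*r^3 + r^2*(4 - 2*l) + r*(2*l + 182) + 60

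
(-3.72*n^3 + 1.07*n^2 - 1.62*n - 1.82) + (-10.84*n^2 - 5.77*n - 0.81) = -3.72*n^3 - 9.77*n^2 - 7.39*n - 2.63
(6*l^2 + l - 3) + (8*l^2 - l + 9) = 14*l^2 + 6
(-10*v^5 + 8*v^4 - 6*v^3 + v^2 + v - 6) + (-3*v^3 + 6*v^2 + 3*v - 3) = -10*v^5 + 8*v^4 - 9*v^3 + 7*v^2 + 4*v - 9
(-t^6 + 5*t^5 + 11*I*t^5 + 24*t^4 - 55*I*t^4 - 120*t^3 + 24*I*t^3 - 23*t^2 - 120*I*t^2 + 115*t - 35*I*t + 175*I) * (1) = -t^6 + 5*t^5 + 11*I*t^5 + 24*t^4 - 55*I*t^4 - 120*t^3 + 24*I*t^3 - 23*t^2 - 120*I*t^2 + 115*t - 35*I*t + 175*I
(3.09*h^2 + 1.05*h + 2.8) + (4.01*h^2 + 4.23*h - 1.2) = 7.1*h^2 + 5.28*h + 1.6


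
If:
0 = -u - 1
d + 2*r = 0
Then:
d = -2*r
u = -1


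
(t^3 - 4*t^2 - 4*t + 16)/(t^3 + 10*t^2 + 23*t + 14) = (t^2 - 6*t + 8)/(t^2 + 8*t + 7)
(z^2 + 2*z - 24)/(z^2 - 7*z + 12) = (z + 6)/(z - 3)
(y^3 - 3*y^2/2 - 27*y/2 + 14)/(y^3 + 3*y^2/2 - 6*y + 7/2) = (y - 4)/(y - 1)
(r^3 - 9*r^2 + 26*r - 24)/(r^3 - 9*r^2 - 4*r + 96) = (r^2 - 5*r + 6)/(r^2 - 5*r - 24)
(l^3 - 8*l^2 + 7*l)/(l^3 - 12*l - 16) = l*(-l^2 + 8*l - 7)/(-l^3 + 12*l + 16)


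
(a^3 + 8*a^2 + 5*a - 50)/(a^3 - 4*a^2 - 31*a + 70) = (a + 5)/(a - 7)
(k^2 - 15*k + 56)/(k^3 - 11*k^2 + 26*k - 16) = (k - 7)/(k^2 - 3*k + 2)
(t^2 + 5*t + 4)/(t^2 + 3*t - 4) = (t + 1)/(t - 1)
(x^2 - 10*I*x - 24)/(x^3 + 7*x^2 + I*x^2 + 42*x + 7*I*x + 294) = (x - 4*I)/(x^2 + 7*x*(1 + I) + 49*I)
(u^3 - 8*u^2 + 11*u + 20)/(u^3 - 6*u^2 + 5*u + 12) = (u - 5)/(u - 3)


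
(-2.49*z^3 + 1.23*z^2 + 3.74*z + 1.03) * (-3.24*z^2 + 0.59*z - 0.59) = 8.0676*z^5 - 5.4543*z^4 - 9.9228*z^3 - 1.8563*z^2 - 1.5989*z - 0.6077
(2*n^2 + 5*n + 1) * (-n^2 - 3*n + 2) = -2*n^4 - 11*n^3 - 12*n^2 + 7*n + 2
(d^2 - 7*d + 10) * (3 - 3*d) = -3*d^3 + 24*d^2 - 51*d + 30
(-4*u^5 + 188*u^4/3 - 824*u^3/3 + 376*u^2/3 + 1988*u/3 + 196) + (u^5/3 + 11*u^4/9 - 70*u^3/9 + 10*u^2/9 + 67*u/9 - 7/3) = -11*u^5/3 + 575*u^4/9 - 2542*u^3/9 + 1138*u^2/9 + 6031*u/9 + 581/3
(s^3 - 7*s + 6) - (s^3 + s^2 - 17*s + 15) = -s^2 + 10*s - 9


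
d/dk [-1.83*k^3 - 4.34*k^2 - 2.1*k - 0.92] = -5.49*k^2 - 8.68*k - 2.1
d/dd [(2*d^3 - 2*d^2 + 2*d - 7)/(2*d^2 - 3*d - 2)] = (4*d^4 - 12*d^3 - 10*d^2 + 36*d - 25)/(4*d^4 - 12*d^3 + d^2 + 12*d + 4)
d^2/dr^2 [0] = 0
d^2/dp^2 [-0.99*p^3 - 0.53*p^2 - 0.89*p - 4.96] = -5.94*p - 1.06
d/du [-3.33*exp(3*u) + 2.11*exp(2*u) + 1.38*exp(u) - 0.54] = (-9.99*exp(2*u) + 4.22*exp(u) + 1.38)*exp(u)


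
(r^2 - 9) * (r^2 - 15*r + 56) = r^4 - 15*r^3 + 47*r^2 + 135*r - 504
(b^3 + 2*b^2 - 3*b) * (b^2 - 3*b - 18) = b^5 - b^4 - 27*b^3 - 27*b^2 + 54*b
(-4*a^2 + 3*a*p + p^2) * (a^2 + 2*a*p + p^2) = -4*a^4 - 5*a^3*p + 3*a^2*p^2 + 5*a*p^3 + p^4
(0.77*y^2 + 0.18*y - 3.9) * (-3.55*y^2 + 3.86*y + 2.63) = -2.7335*y^4 + 2.3332*y^3 + 16.5649*y^2 - 14.5806*y - 10.257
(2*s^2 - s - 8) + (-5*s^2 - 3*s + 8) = -3*s^2 - 4*s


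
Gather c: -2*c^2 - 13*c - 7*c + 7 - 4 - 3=-2*c^2 - 20*c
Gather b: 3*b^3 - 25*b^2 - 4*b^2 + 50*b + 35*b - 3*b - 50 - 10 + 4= 3*b^3 - 29*b^2 + 82*b - 56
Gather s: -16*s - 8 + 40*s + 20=24*s + 12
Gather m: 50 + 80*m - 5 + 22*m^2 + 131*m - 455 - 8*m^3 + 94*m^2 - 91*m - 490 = -8*m^3 + 116*m^2 + 120*m - 900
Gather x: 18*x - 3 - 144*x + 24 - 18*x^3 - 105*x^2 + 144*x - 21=-18*x^3 - 105*x^2 + 18*x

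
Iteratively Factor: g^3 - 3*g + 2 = (g - 1)*(g^2 + g - 2) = (g - 1)^2*(g + 2)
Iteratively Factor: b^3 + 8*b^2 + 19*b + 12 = (b + 3)*(b^2 + 5*b + 4) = (b + 3)*(b + 4)*(b + 1)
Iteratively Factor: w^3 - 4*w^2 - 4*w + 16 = (w - 4)*(w^2 - 4) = (w - 4)*(w - 2)*(w + 2)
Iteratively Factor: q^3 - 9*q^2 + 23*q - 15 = (q - 3)*(q^2 - 6*q + 5) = (q - 5)*(q - 3)*(q - 1)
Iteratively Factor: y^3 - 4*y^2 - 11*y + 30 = (y - 2)*(y^2 - 2*y - 15) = (y - 5)*(y - 2)*(y + 3)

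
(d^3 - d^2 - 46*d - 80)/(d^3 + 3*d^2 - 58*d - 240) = (d + 2)/(d + 6)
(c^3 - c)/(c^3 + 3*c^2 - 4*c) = (c + 1)/(c + 4)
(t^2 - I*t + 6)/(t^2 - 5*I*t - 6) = (t + 2*I)/(t - 2*I)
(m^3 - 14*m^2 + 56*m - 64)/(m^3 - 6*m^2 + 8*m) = (m - 8)/m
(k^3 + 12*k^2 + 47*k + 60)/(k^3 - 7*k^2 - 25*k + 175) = (k^2 + 7*k + 12)/(k^2 - 12*k + 35)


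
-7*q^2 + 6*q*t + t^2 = (-q + t)*(7*q + t)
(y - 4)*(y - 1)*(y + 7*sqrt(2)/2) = y^3 - 5*y^2 + 7*sqrt(2)*y^2/2 - 35*sqrt(2)*y/2 + 4*y + 14*sqrt(2)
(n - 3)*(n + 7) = n^2 + 4*n - 21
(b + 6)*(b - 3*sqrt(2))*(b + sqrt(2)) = b^3 - 2*sqrt(2)*b^2 + 6*b^2 - 12*sqrt(2)*b - 6*b - 36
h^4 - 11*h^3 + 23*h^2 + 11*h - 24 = (h - 8)*(h - 3)*(h - 1)*(h + 1)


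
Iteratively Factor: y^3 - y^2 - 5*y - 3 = (y + 1)*(y^2 - 2*y - 3) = (y - 3)*(y + 1)*(y + 1)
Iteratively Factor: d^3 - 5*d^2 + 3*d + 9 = (d - 3)*(d^2 - 2*d - 3) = (d - 3)^2*(d + 1)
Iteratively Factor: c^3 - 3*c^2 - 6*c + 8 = (c + 2)*(c^2 - 5*c + 4) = (c - 1)*(c + 2)*(c - 4)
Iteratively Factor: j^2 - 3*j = (j)*(j - 3)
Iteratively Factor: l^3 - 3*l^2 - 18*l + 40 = (l + 4)*(l^2 - 7*l + 10) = (l - 2)*(l + 4)*(l - 5)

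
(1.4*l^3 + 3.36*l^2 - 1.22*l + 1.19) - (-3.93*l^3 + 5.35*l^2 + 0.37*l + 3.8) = 5.33*l^3 - 1.99*l^2 - 1.59*l - 2.61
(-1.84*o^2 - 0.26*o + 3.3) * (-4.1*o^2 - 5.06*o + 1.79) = 7.544*o^4 + 10.3764*o^3 - 15.508*o^2 - 17.1634*o + 5.907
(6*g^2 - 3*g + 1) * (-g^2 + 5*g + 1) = -6*g^4 + 33*g^3 - 10*g^2 + 2*g + 1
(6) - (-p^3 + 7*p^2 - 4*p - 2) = p^3 - 7*p^2 + 4*p + 8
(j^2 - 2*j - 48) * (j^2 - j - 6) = j^4 - 3*j^3 - 52*j^2 + 60*j + 288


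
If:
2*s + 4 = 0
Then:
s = -2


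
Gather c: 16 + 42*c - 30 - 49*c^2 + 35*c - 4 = -49*c^2 + 77*c - 18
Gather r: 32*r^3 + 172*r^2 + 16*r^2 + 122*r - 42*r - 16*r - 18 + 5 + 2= 32*r^3 + 188*r^2 + 64*r - 11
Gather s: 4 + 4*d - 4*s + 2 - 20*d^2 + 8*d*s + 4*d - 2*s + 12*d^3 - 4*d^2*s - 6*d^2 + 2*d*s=12*d^3 - 26*d^2 + 8*d + s*(-4*d^2 + 10*d - 6) + 6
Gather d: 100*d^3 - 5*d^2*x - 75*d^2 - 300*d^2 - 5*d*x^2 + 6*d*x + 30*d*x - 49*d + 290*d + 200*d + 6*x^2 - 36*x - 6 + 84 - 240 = 100*d^3 + d^2*(-5*x - 375) + d*(-5*x^2 + 36*x + 441) + 6*x^2 - 36*x - 162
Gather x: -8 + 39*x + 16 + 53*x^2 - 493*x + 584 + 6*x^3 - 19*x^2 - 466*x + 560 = 6*x^3 + 34*x^2 - 920*x + 1152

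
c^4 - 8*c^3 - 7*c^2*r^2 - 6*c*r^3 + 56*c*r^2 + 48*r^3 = (c - 8)*(c - 3*r)*(c + r)*(c + 2*r)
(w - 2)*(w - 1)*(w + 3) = w^3 - 7*w + 6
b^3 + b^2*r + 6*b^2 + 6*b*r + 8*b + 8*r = (b + 2)*(b + 4)*(b + r)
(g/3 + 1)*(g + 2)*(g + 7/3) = g^3/3 + 22*g^2/9 + 53*g/9 + 14/3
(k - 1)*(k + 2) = k^2 + k - 2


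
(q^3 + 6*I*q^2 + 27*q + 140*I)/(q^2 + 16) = (q^2 + 2*I*q + 35)/(q - 4*I)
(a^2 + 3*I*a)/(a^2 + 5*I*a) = (a + 3*I)/(a + 5*I)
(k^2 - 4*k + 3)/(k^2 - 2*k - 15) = (-k^2 + 4*k - 3)/(-k^2 + 2*k + 15)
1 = 1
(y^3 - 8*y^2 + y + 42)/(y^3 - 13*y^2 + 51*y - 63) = (y + 2)/(y - 3)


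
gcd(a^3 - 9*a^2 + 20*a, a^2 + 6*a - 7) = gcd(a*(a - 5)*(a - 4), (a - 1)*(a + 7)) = 1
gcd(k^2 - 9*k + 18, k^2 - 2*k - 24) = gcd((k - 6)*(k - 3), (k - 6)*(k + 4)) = k - 6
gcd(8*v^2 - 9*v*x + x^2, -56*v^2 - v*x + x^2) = -8*v + x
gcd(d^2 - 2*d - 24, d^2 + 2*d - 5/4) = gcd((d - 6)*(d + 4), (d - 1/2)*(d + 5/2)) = 1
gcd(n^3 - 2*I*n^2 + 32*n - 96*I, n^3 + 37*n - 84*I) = n - 4*I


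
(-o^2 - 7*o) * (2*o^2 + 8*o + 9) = -2*o^4 - 22*o^3 - 65*o^2 - 63*o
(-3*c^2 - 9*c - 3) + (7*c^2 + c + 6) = 4*c^2 - 8*c + 3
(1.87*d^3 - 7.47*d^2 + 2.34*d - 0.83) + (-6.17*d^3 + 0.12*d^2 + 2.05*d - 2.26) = -4.3*d^3 - 7.35*d^2 + 4.39*d - 3.09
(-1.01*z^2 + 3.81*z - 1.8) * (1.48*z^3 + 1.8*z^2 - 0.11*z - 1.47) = -1.4948*z^5 + 3.8208*z^4 + 4.3051*z^3 - 2.1744*z^2 - 5.4027*z + 2.646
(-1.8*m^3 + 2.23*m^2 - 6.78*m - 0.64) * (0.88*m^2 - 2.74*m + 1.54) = -1.584*m^5 + 6.8944*m^4 - 14.8486*m^3 + 21.4482*m^2 - 8.6876*m - 0.9856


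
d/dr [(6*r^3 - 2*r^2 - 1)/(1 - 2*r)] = 2*(-12*r^3 + 11*r^2 - 2*r - 1)/(4*r^2 - 4*r + 1)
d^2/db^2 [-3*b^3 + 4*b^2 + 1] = 8 - 18*b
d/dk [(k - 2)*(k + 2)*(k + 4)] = 3*k^2 + 8*k - 4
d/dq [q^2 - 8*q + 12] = 2*q - 8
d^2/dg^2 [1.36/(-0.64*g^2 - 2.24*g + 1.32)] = (1.114112*g^2 + 3.899392*g - 1.36*(1.28*g + 2.24)*(2.56*g + 4.48) - 2.297856)/(0.64*g^2 + 2.24*g - 1.32)^3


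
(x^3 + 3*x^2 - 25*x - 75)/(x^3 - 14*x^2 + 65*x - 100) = (x^2 + 8*x + 15)/(x^2 - 9*x + 20)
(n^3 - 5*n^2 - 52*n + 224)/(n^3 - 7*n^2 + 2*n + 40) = (n^2 - n - 56)/(n^2 - 3*n - 10)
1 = 1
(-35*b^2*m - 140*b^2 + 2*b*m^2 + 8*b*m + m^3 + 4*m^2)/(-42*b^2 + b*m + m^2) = (5*b*m + 20*b - m^2 - 4*m)/(6*b - m)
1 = 1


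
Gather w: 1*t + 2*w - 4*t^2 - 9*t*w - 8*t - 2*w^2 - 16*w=-4*t^2 - 7*t - 2*w^2 + w*(-9*t - 14)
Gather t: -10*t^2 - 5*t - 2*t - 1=-10*t^2 - 7*t - 1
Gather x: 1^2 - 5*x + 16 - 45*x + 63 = 80 - 50*x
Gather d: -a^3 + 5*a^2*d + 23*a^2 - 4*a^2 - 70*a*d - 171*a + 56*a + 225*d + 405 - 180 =-a^3 + 19*a^2 - 115*a + d*(5*a^2 - 70*a + 225) + 225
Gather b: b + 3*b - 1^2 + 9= 4*b + 8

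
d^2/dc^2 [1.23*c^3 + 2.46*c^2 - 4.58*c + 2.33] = 7.38*c + 4.92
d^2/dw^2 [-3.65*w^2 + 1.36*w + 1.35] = -7.30000000000000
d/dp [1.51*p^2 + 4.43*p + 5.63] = 3.02*p + 4.43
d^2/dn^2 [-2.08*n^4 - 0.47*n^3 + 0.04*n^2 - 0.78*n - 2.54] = -24.96*n^2 - 2.82*n + 0.08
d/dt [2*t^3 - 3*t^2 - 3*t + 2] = 6*t^2 - 6*t - 3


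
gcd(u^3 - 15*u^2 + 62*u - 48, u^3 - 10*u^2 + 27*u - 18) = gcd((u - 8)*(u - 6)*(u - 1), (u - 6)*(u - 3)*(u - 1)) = u^2 - 7*u + 6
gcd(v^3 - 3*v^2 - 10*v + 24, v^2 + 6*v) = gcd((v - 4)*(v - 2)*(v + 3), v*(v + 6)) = 1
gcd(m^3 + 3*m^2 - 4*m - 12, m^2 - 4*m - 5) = 1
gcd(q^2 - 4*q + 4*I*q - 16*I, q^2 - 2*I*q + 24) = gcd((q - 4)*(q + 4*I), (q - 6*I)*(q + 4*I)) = q + 4*I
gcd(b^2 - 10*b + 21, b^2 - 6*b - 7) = b - 7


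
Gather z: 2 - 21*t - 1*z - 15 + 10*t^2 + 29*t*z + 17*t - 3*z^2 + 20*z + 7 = 10*t^2 - 4*t - 3*z^2 + z*(29*t + 19) - 6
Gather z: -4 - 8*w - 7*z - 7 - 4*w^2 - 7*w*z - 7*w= -4*w^2 - 15*w + z*(-7*w - 7) - 11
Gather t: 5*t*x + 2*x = 5*t*x + 2*x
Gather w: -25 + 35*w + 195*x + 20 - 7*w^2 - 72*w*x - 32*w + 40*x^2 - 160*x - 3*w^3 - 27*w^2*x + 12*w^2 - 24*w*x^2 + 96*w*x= -3*w^3 + w^2*(5 - 27*x) + w*(-24*x^2 + 24*x + 3) + 40*x^2 + 35*x - 5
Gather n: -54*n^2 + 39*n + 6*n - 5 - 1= -54*n^2 + 45*n - 6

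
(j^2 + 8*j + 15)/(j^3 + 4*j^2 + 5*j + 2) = (j^2 + 8*j + 15)/(j^3 + 4*j^2 + 5*j + 2)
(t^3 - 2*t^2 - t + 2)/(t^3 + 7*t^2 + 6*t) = (t^2 - 3*t + 2)/(t*(t + 6))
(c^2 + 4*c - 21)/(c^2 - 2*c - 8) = (-c^2 - 4*c + 21)/(-c^2 + 2*c + 8)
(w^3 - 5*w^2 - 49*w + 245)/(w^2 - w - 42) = (w^2 + 2*w - 35)/(w + 6)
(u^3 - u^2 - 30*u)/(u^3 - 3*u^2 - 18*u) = (u + 5)/(u + 3)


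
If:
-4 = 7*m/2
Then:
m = -8/7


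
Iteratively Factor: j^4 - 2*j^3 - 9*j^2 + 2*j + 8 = (j + 2)*(j^3 - 4*j^2 - j + 4) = (j + 1)*(j + 2)*(j^2 - 5*j + 4) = (j - 4)*(j + 1)*(j + 2)*(j - 1)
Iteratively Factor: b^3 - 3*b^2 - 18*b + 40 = (b - 5)*(b^2 + 2*b - 8) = (b - 5)*(b - 2)*(b + 4)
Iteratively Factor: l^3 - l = (l)*(l^2 - 1) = l*(l - 1)*(l + 1)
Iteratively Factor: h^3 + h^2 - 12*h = (h)*(h^2 + h - 12) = h*(h + 4)*(h - 3)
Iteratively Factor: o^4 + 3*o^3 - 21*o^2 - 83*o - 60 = (o + 4)*(o^3 - o^2 - 17*o - 15) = (o - 5)*(o + 4)*(o^2 + 4*o + 3) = (o - 5)*(o + 3)*(o + 4)*(o + 1)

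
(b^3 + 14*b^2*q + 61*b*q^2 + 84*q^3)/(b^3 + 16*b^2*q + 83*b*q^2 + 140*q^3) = (b + 3*q)/(b + 5*q)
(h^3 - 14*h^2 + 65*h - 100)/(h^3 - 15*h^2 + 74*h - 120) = (h - 5)/(h - 6)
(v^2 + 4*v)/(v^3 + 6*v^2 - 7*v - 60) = v/(v^2 + 2*v - 15)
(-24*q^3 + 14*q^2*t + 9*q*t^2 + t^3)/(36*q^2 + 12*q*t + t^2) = (-4*q^2 + 3*q*t + t^2)/(6*q + t)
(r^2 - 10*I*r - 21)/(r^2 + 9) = (r - 7*I)/(r + 3*I)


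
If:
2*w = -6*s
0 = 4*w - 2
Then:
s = -1/6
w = 1/2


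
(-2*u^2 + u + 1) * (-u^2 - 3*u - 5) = 2*u^4 + 5*u^3 + 6*u^2 - 8*u - 5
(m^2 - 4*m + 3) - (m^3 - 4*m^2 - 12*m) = -m^3 + 5*m^2 + 8*m + 3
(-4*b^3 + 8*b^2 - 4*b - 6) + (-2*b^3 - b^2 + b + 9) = -6*b^3 + 7*b^2 - 3*b + 3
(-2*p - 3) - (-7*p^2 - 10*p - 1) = 7*p^2 + 8*p - 2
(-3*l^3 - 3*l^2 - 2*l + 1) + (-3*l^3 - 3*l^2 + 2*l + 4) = -6*l^3 - 6*l^2 + 5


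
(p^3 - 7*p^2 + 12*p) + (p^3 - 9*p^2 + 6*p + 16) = 2*p^3 - 16*p^2 + 18*p + 16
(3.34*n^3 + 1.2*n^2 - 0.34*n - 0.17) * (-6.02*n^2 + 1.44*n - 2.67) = -20.1068*n^5 - 2.4144*n^4 - 5.143*n^3 - 2.6702*n^2 + 0.663*n + 0.4539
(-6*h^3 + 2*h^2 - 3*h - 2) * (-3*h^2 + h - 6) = 18*h^5 - 12*h^4 + 47*h^3 - 9*h^2 + 16*h + 12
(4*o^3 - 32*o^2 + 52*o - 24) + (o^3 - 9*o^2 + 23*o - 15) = 5*o^3 - 41*o^2 + 75*o - 39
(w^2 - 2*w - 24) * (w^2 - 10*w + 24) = w^4 - 12*w^3 + 20*w^2 + 192*w - 576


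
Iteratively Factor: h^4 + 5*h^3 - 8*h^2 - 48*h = (h + 4)*(h^3 + h^2 - 12*h) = h*(h + 4)*(h^2 + h - 12) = h*(h + 4)^2*(h - 3)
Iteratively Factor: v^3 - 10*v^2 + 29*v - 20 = (v - 1)*(v^2 - 9*v + 20) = (v - 5)*(v - 1)*(v - 4)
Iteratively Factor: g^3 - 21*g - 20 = (g - 5)*(g^2 + 5*g + 4) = (g - 5)*(g + 4)*(g + 1)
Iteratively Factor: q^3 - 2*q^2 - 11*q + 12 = (q + 3)*(q^2 - 5*q + 4) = (q - 1)*(q + 3)*(q - 4)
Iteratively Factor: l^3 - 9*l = (l + 3)*(l^2 - 3*l) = l*(l + 3)*(l - 3)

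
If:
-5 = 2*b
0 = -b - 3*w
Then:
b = -5/2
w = 5/6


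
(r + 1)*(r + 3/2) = r^2 + 5*r/2 + 3/2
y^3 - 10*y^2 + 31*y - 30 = (y - 5)*(y - 3)*(y - 2)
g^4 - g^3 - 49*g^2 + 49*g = g*(g - 7)*(g - 1)*(g + 7)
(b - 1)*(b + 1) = b^2 - 1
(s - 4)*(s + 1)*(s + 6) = s^3 + 3*s^2 - 22*s - 24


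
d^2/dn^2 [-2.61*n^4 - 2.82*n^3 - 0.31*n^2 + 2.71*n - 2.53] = -31.32*n^2 - 16.92*n - 0.62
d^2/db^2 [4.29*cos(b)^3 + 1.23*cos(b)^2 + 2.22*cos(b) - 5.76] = -5.4375*cos(b) - 2.46*cos(2*b) - 9.6525*cos(3*b)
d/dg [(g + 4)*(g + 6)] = 2*g + 10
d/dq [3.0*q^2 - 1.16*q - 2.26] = 6.0*q - 1.16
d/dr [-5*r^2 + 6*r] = 6 - 10*r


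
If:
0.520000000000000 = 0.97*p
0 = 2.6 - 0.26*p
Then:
No Solution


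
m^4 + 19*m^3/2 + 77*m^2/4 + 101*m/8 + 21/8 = (m + 1/2)^2*(m + 3/2)*(m + 7)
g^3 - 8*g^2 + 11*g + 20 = (g - 5)*(g - 4)*(g + 1)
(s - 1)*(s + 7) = s^2 + 6*s - 7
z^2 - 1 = (z - 1)*(z + 1)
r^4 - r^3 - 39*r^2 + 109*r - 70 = (r - 5)*(r - 2)*(r - 1)*(r + 7)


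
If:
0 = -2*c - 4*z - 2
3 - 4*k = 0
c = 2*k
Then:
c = 3/2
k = 3/4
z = -5/4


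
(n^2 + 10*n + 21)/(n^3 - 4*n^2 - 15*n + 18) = (n + 7)/(n^2 - 7*n + 6)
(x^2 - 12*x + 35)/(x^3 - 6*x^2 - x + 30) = (x - 7)/(x^2 - x - 6)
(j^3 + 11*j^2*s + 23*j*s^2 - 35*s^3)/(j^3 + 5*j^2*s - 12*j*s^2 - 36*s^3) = (j^3 + 11*j^2*s + 23*j*s^2 - 35*s^3)/(j^3 + 5*j^2*s - 12*j*s^2 - 36*s^3)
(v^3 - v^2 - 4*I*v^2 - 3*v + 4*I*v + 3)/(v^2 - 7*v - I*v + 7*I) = (v^2 - v*(1 + 3*I) + 3*I)/(v - 7)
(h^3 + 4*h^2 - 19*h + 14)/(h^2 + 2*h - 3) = (h^2 + 5*h - 14)/(h + 3)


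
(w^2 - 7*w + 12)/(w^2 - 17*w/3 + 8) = 3*(w - 4)/(3*w - 8)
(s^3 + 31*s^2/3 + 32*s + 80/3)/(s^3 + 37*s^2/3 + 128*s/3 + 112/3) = (s + 5)/(s + 7)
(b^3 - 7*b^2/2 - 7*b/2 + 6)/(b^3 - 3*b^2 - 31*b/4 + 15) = 2*(2*b^2 + b - 3)/(4*b^2 + 4*b - 15)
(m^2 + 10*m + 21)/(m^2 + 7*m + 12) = (m + 7)/(m + 4)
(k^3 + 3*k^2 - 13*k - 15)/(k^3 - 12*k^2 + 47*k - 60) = (k^2 + 6*k + 5)/(k^2 - 9*k + 20)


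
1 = 1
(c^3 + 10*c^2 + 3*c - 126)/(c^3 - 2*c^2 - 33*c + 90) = (c + 7)/(c - 5)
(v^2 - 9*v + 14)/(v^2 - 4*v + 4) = (v - 7)/(v - 2)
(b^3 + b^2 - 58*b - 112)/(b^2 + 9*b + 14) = b - 8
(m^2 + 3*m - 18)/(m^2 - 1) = (m^2 + 3*m - 18)/(m^2 - 1)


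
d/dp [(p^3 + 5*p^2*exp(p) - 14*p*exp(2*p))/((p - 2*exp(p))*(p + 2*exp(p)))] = (5*p^2*exp(p) + p^2 + 4*p*exp(p) + 14*exp(2*p))/(p^2 + 4*p*exp(p) + 4*exp(2*p))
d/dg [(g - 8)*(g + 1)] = 2*g - 7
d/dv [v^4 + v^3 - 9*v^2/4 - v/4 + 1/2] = 4*v^3 + 3*v^2 - 9*v/2 - 1/4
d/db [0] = 0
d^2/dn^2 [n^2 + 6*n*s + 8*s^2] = 2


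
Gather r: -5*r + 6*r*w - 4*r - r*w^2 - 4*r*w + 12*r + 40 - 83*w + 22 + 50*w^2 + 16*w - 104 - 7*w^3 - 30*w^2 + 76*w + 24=r*(-w^2 + 2*w + 3) - 7*w^3 + 20*w^2 + 9*w - 18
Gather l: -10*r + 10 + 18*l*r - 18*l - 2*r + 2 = l*(18*r - 18) - 12*r + 12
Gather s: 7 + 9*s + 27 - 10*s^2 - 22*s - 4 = -10*s^2 - 13*s + 30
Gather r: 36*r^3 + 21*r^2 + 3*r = 36*r^3 + 21*r^2 + 3*r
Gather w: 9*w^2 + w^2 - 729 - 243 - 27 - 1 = 10*w^2 - 1000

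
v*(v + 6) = v^2 + 6*v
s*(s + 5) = s^2 + 5*s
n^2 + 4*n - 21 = (n - 3)*(n + 7)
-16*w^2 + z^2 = (-4*w + z)*(4*w + z)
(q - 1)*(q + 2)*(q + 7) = q^3 + 8*q^2 + 5*q - 14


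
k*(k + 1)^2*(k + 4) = k^4 + 6*k^3 + 9*k^2 + 4*k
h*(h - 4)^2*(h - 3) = h^4 - 11*h^3 + 40*h^2 - 48*h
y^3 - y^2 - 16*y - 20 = (y - 5)*(y + 2)^2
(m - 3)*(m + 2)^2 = m^3 + m^2 - 8*m - 12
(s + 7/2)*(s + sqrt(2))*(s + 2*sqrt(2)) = s^3 + 7*s^2/2 + 3*sqrt(2)*s^2 + 4*s + 21*sqrt(2)*s/2 + 14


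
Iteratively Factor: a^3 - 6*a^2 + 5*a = (a - 5)*(a^2 - a) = a*(a - 5)*(a - 1)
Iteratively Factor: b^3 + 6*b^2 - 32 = (b + 4)*(b^2 + 2*b - 8) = (b + 4)^2*(b - 2)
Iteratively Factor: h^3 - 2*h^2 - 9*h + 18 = (h - 3)*(h^2 + h - 6) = (h - 3)*(h - 2)*(h + 3)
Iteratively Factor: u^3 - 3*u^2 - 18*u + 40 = (u + 4)*(u^2 - 7*u + 10) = (u - 5)*(u + 4)*(u - 2)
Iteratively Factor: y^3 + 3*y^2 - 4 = (y - 1)*(y^2 + 4*y + 4) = (y - 1)*(y + 2)*(y + 2)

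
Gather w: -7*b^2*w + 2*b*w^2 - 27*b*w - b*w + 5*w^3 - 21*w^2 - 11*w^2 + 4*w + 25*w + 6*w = 5*w^3 + w^2*(2*b - 32) + w*(-7*b^2 - 28*b + 35)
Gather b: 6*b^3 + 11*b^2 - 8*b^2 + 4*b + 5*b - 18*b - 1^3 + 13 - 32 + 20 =6*b^3 + 3*b^2 - 9*b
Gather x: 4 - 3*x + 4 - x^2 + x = -x^2 - 2*x + 8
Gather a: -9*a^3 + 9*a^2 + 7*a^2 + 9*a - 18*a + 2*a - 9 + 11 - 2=-9*a^3 + 16*a^2 - 7*a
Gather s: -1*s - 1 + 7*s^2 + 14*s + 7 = 7*s^2 + 13*s + 6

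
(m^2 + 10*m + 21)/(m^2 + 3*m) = (m + 7)/m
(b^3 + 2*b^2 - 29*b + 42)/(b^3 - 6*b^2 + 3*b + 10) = (b^2 + 4*b - 21)/(b^2 - 4*b - 5)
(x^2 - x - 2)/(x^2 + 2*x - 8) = (x + 1)/(x + 4)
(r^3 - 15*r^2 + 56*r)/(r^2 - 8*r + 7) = r*(r - 8)/(r - 1)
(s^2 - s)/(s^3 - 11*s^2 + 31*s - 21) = s/(s^2 - 10*s + 21)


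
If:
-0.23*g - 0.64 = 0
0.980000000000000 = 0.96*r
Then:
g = -2.78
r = 1.02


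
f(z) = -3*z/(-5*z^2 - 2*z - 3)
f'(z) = -3*z*(10*z + 2)/(-5*z^2 - 2*z - 3)^2 - 3/(-5*z^2 - 2*z - 3) = 3*(3 - 5*z^2)/(25*z^4 + 20*z^3 + 34*z^2 + 12*z + 9)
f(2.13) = 0.21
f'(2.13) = -0.07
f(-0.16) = -0.17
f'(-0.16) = 1.09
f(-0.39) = -0.39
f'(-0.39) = 0.76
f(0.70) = 0.31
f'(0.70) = 0.04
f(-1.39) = -0.42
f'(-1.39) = -0.20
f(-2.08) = -0.30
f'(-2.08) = -0.13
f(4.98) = 0.11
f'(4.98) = -0.02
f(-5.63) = -0.11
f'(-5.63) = -0.02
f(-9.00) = -0.07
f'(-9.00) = -0.00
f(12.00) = 0.05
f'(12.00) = 0.00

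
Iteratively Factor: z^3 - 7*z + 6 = (z - 2)*(z^2 + 2*z - 3) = (z - 2)*(z + 3)*(z - 1)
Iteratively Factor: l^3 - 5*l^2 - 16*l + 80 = (l - 4)*(l^2 - l - 20) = (l - 4)*(l + 4)*(l - 5)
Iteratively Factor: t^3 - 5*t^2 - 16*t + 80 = (t - 4)*(t^2 - t - 20) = (t - 5)*(t - 4)*(t + 4)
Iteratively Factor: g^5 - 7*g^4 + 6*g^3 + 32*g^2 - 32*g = (g - 1)*(g^4 - 6*g^3 + 32*g) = g*(g - 1)*(g^3 - 6*g^2 + 32) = g*(g - 4)*(g - 1)*(g^2 - 2*g - 8) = g*(g - 4)*(g - 1)*(g + 2)*(g - 4)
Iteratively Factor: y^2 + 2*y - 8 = (y + 4)*(y - 2)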